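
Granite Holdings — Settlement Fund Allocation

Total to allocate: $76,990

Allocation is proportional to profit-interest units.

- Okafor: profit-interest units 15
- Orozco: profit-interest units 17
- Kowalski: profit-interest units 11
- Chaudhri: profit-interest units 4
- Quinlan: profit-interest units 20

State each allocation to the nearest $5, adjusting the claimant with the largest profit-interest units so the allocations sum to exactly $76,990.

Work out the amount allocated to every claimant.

Profit-interest units total: 15 + 17 + 11 + 4 + 20 = 67.
Pro-rata amounts: Okafor 17,236.57; Orozco 19,534.78; Kowalski 12,640.15; Chaudhri 4,596.42; Quinlan 22,982.09.
At nearest $5: Okafor $17,235; Orozco $19,535; Kowalski $12,640; Chaudhri $4,595; Quinlan $22,980. Sum = $76,985.
Difference $76,990 − $76,985 = +$5 applied to largest profit-interest units (Quinlan): Quinlan becomes $22,985.

Okafor: $17,235 · Orozco: $19,535 · Kowalski: $12,640 · Chaudhri: $4,595 · Quinlan: $22,985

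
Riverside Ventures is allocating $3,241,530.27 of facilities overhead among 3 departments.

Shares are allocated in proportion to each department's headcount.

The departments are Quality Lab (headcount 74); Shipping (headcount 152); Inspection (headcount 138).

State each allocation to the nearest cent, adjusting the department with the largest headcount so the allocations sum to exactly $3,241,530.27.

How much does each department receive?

Combined headcount = 74 + 152 + 138 = 364.
Unrounded shares: Quality Lab 658,992.4175; Shipping 1,353,606.0468; Inspection 1,228,931.8057.
Rounded to nearest cent: Quality Lab $658,992.42; Shipping $1,353,606.05; Inspection $1,228,931.81. Sum = $3,241,530.28.
Difference $3,241,530.27 − $3,241,530.28 = −$0.01 applied to largest headcount (Shipping): Shipping becomes $1,353,606.04.

Quality Lab: $658,992.42 | Shipping: $1,353,606.04 | Inspection: $1,228,931.81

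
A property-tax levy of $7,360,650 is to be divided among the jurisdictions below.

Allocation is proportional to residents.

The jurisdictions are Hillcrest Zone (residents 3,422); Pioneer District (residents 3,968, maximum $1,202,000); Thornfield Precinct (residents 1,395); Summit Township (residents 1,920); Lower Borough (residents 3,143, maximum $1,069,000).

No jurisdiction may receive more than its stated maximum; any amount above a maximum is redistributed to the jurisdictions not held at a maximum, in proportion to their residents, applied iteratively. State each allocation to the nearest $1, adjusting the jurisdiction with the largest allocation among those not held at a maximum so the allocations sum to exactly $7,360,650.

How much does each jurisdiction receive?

Sum of residents: 13,848.
Pro-rata shares before constraints: Hillcrest Zone 1,818,901.23; Pioneer District 2,109,117.504; Thornfield Precinct 741,486.62; Summit Township 1,020,540.73; Lower Borough 1,670,603.91.
Capped: Pioneer District ($1,202,000), Lower Borough ($1,069,000); remaining pool $5,089,650 reallocated over remaining residents 6,737.
Remaining shares: Hillcrest Zone 2,585,243.03 → $2,585,243; Thornfield Precinct 1,053,890.72 → $1,053,891; Summit Township 1,450,516.25 → $1,450,516.

Hillcrest Zone: $2,585,243 | Pioneer District: $1,202,000 | Thornfield Precinct: $1,053,891 | Summit Township: $1,450,516 | Lower Borough: $1,069,000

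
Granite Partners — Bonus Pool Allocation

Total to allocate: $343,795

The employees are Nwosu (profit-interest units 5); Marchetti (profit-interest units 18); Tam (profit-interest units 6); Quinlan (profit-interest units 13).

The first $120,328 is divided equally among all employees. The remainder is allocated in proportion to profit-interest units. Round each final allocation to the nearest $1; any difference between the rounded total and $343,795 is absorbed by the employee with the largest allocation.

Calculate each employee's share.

Nwosu: $56,685 · Marchetti: $125,854 · Tam: $62,006 · Quinlan: $99,250

$120,328 shared equally gives $30,082 per employee.
Remainder $223,467 by profit-interest units (total 42): Nwosu 26,603.21 → $26,603; Marchetti 95,771.57 → $95,772; Tam 31,923.86 → $31,924; Quinlan 69,168.36 → $69,168.
Totals: Nwosu $30,082 + $26,603 = $56,685; Marchetti $30,082 + $95,772 = $125,854; Tam $30,082 + $31,924 = $62,006; Quinlan $30,082 + $69,168 = $99,250.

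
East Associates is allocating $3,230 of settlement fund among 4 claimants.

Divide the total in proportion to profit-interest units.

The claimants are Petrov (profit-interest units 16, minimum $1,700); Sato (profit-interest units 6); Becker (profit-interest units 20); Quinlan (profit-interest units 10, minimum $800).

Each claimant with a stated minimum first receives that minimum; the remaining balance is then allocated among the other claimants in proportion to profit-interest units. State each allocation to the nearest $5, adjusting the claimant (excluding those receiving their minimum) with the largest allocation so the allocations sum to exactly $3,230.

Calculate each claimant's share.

Fund the minimums — Petrov $1,700; Quinlan $800. Balance $730.
Balance split over remaining profit-interest units 26: Sato 168.46 → $170; Becker 561.54 → $560.

Petrov: $1,700 · Sato: $170 · Becker: $560 · Quinlan: $800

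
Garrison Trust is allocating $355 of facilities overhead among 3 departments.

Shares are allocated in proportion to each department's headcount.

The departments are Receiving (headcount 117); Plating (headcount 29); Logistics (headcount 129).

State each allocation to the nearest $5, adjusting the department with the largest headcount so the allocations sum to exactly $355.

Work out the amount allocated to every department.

Headcount total: 275.
Unrounded shares: Receiving 117/275 × $355 = 151.04; Plating 29/275 × $355 = 37.44; Logistics 129/275 × $355 = 166.53.
At nearest $5: Receiving $150; Plating $35; Logistics $165. Sum = $350.
Difference $355 − $350 = +$5 applied to largest headcount (Logistics): Logistics becomes $170.

Receiving: $150; Plating: $35; Logistics: $170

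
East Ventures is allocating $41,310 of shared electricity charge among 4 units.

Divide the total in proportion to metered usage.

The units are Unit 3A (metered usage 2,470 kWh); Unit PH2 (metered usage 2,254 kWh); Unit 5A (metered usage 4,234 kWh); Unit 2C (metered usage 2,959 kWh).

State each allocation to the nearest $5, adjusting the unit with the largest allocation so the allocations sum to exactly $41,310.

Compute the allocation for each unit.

Unit 3A: $8,560; Unit PH2: $7,815; Unit 5A: $14,680; Unit 2C: $10,255

Metered usage total: 11,917.
Proportional shares: Unit 3A 2,470/11,917 × $41,310 = 8,562.20; Unit PH2 2,254/11,917 × $41,310 = 7,813.44; Unit 5A 4,234/11,917 × $41,310 = 14,677.06; Unit 2C 2,959/11,917 × $41,310 = 10,257.30.
After rounding ($5): Unit 3A $8,560; Unit PH2 $7,815; Unit 5A $14,675; Unit 2C $10,255. Sum = $41,305.
Difference $41,310 − $41,305 = +$5 applied to largest allocation (Unit 5A): Unit 5A becomes $14,680.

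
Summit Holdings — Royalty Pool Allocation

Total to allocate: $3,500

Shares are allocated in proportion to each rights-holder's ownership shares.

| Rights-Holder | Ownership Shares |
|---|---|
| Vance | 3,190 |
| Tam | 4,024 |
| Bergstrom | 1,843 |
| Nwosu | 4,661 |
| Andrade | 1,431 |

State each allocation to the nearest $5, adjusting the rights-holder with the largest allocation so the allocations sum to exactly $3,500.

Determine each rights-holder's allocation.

Vance: $735 · Tam: $930 · Bergstrom: $425 · Nwosu: $1,080 · Andrade: $330

Total ownership shares = 15,149.
Unrounded shares: Vance 3,190/15,149 × $3,500 = 737.01; Tam 4,024/15,149 × $3,500 = 929.70; Bergstrom 1,843/15,149 × $3,500 = 425.80; Nwosu 4,661/15,149 × $3,500 = 1,076.87; Andrade 1,431/15,149 × $3,500 = 330.62.
Rounded to nearest $5: Vance $735; Tam $930; Bergstrom $425; Nwosu $1,075; Andrade $330. Sum = $3,495.
Difference $3,500 − $3,495 = +$5 applied to largest allocation (Nwosu): Nwosu becomes $1,080.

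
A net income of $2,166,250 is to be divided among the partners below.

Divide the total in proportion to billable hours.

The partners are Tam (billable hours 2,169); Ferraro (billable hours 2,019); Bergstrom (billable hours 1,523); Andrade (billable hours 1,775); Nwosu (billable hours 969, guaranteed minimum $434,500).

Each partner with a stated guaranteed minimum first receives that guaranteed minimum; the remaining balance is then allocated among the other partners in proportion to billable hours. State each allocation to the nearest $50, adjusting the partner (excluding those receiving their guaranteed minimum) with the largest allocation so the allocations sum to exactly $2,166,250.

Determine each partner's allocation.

Guaranteed amounts: Nwosu $434,500. Remaining pool $1,731,750.
Remaining pool split over remaining billable hours 7,486: Tam 501,758.72 → $501,750; Ferraro 467,058.94 → $467,050; Bergstrom 352,318.36 → $352,300; Andrade 410,613.98 → $410,600.
Rounding difference +$50 applied to Tam → $501,800.

Tam: $501,800; Ferraro: $467,050; Bergstrom: $352,300; Andrade: $410,600; Nwosu: $434,500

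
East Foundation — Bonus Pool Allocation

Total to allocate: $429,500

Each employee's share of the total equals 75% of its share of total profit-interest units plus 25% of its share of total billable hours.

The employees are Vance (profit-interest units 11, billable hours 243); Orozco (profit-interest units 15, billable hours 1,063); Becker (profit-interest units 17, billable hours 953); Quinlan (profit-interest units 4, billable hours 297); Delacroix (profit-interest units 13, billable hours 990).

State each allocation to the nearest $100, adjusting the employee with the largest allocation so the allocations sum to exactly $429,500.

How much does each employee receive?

Vance: $66,400 · Orozco: $112,700 · Becker: $120,100 · Quinlan: $30,500 · Delacroix: $99,800

Profit-interest units total 60; billable hours total 3,546.
Combined weights (75% profit-interest units + 25% billable hours): Vance 0.1546; Orozco 0.2624; Becker 0.2797; Quinlan 0.0709; Delacroix 0.2323.
Proportional shares: Vance 66,414.44; Orozco 112,719.53; Becker 120,126.16; Quinlan 30,468.34; Delacroix 99,771.54.
Rounded to nearest $100: Vance $66,400; Orozco $112,700; Becker $120,100; Quinlan $30,500; Delacroix $99,800. Sum = $429,500.
Rounded total matches; no reconciliation needed.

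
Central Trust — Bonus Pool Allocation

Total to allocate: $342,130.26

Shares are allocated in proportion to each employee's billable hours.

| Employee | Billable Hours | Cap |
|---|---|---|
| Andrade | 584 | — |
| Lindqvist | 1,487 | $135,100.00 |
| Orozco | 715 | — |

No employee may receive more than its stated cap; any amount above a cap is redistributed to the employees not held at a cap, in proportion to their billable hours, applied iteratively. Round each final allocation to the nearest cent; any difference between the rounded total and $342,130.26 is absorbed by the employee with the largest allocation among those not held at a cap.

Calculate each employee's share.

Combined billable hours = 2,786.
Proportional shares (ignoring caps): Andrade 71,717.1830; Lindqvist 182,608.6492; Orozco 87,804.4278.
Cap binds for Lindqvist ($135,100.00); balance $207,030.26 reallocated over remaining billable hours 1,299.
Remaining shares: Andrade 93,075.9598 → $93,075.96; Orozco 113,954.3002 → $113,954.30.

Andrade: $93,075.96 | Lindqvist: $135,100.00 | Orozco: $113,954.30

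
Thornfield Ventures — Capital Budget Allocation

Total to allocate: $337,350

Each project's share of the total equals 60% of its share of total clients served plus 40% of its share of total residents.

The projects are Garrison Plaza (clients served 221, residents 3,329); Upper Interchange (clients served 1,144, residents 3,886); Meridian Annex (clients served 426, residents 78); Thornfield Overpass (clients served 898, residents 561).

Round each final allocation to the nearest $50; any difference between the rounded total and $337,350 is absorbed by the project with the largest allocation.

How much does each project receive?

Garrison Plaza: $73,850 | Upper Interchange: $152,850 | Meridian Annex: $33,400 | Thornfield Overpass: $77,250

Totals — clients served 2,689, residents 7,854.
Composite weights (60% clients served + 40% residents): Garrison Plaza 0.2189; Upper Interchange 0.4532; Meridian Annex 0.0990; Thornfield Overpass 0.2289.
Pro-rata amounts: Garrison Plaza 73,831.14; Upper Interchange 152,878.27; Meridian Annex 33,406.56; Thornfield Overpass 77,234.03.
Rounded to nearest $50: Garrison Plaza $73,850; Upper Interchange $152,900; Meridian Annex $33,400; Thornfield Overpass $77,250. Sum = $337,400.
Difference $337,350 − $337,400 = −$50 applied to largest allocation (Upper Interchange): Upper Interchange becomes $152,850.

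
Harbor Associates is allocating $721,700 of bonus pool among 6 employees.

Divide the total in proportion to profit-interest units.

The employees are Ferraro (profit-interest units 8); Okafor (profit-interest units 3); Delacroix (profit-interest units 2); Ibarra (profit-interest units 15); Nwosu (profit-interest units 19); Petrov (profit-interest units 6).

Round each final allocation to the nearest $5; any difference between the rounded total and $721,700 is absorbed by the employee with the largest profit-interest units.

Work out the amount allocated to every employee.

Ferraro: $108,935 | Okafor: $40,850 | Delacroix: $27,235 | Ibarra: $204,255 | Nwosu: $258,725 | Petrov: $81,700

Profit-interest units total: 8 + 3 + 2 + 15 + 19 + 6 = 53.
Raw shares: Ferraro 108,935.85; Okafor 40,850.94; Delacroix 27,233.96; Ibarra 204,254.72; Nwosu 258,722.64; Petrov 81,701.89.
At nearest $5: Ferraro $108,935; Okafor $40,850; Delacroix $27,235; Ibarra $204,255; Nwosu $258,725; Petrov $81,700. Sum = $721,700.
No rounding difference to absorb.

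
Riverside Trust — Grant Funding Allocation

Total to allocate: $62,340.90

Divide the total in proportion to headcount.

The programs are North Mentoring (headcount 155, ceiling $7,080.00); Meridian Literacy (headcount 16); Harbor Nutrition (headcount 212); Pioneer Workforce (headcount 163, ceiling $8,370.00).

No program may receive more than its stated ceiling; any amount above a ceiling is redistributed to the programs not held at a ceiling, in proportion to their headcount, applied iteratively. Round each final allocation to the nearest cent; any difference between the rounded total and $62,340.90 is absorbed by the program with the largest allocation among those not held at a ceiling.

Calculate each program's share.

North Mentoring: $7,080.00 | Meridian Literacy: $3,290.59 | Harbor Nutrition: $43,600.31 | Pioneer Workforce: $8,370.00

Combined headcount = 546.
Proportional shares (ignoring caps): North Mentoring 17,697.5082; Meridian Literacy 1,826.8396; Harbor Nutrition 24,205.6242; Pioneer Workforce 18,610.9280.
Capped: North Mentoring ($7,080.00), Pioneer Workforce ($8,370.00); residual $46,890.90 reallocated over remaining headcount 228.
Remaining shares: Meridian Literacy 3,290.5895 → $3,290.59; Harbor Nutrition 43,600.3105 → $43,600.31.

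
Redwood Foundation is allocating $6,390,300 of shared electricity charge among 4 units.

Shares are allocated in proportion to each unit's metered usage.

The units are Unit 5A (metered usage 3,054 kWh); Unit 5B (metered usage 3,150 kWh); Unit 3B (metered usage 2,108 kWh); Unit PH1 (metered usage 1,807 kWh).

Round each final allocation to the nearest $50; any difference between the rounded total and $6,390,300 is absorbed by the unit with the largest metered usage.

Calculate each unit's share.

Unit 5A: $1,928,650 | Unit 5B: $1,989,250 | Unit 3B: $1,331,250 | Unit PH1: $1,141,150

Total metered usage = 3,054 + 3,150 + 2,108 + 1,807 = 10,119.
Proportional shares: Unit 5A 1,928,646.72; Unit 5B 1,989,272.16; Unit 3B 1,331,233.56; Unit PH1 1,141,147.55.
Rounded to nearest $50: Unit 5A $1,928,650; Unit 5B $1,989,250; Unit 3B $1,331,250; Unit PH1 $1,141,150. Sum = $6,390,300.
Rounded total matches; no reconciliation needed.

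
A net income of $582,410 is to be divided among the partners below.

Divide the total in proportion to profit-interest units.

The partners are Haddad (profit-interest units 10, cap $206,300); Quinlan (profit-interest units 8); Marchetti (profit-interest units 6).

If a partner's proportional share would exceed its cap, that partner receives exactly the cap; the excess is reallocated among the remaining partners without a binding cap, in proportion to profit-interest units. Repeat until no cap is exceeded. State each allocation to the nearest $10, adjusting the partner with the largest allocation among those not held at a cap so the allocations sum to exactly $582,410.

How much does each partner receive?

Sum of profit-interest units: 24.
Pro-rata shares before constraints: Haddad 242,670.83; Quinlan 194,136.67; Marchetti 145,602.50.
Cap binds for Haddad ($206,300); balance $376,110 reallocated over remaining profit-interest units 14.
Remaining shares: Quinlan 214,920.00 → $214,920; Marchetti 161,190.00 → $161,190.

Haddad: $206,300 · Quinlan: $214,920 · Marchetti: $161,190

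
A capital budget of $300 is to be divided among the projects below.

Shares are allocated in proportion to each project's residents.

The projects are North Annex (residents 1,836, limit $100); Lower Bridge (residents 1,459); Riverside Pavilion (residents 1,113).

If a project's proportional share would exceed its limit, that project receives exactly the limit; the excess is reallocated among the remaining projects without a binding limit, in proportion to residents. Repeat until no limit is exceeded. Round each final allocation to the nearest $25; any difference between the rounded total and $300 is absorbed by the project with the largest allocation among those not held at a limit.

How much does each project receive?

Total residents = 4,408.
Pro-rata shares before constraints: North Annex 124.95; Lower Bridge 99.30; Riverside Pavilion 75.75.
Cap binds for North Annex ($100); balance $200 reallocated over remaining residents 2,572.
Redistributed shares: Lower Bridge 113.45 → $125; Riverside Pavilion 86.55 → $75.

North Annex: $100 | Lower Bridge: $125 | Riverside Pavilion: $75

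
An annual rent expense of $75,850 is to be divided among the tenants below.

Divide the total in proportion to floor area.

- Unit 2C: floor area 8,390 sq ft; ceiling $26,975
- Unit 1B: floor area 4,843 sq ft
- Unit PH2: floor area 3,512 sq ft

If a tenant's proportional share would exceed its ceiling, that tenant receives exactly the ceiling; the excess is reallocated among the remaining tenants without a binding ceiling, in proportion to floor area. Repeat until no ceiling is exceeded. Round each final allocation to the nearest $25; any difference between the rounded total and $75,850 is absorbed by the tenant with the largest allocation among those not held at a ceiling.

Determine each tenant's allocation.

Total floor area = 16,745.
Proportional shares (ignoring caps): Unit 2C 38,004.27; Unit 1B 21,937.39; Unit PH2 15,908.34.
Held at cap: Unit 2C ($26,975); balance $48,875 reallocated over remaining floor area 8,355.
Redistributed shares: Unit 1B 28,330.54 → $28,325; Unit PH2 20,544.46 → $20,550.

Unit 2C: $26,975; Unit 1B: $28,325; Unit PH2: $20,550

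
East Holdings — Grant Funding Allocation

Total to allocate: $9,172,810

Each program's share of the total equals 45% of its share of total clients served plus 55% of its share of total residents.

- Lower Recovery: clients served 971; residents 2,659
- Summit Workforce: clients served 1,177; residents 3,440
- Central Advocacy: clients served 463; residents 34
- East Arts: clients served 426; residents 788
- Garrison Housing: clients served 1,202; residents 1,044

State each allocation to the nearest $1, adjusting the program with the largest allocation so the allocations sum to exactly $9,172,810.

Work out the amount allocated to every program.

Lower Recovery: $2,629,735; Summit Workforce: $3,325,017; Central Advocacy: $472,386; East Arts: $913,942; Garrison Housing: $1,831,730

Totals — clients served 4,239, residents 7,965.
Combined weights (45% clients served + 55% residents): Lower Recovery 0.2867; Summit Workforce 0.3625; Central Advocacy 0.0515; East Arts 0.0996; Garrison Housing 0.1997.
Pro-rata amounts: Lower Recovery 2,629,735.45; Summit Workforce 3,325,016.63; Central Advocacy 472,386.09; East Arts 913,941.98; Garrison Housing 1,831,729.85.
At nearest $1: Lower Recovery $2,629,735; Summit Workforce $3,325,017; Central Advocacy $472,386; East Arts $913,942; Garrison Housing $1,831,730. Sum = $9,172,810.
Sum already equals the total — no adjustment.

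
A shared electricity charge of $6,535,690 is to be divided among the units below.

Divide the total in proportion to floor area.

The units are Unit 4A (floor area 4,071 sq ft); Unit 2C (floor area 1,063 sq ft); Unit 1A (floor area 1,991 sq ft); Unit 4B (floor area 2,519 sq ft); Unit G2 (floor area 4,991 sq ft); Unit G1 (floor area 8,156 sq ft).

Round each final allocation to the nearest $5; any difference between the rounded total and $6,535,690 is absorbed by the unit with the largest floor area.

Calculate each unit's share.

Unit 4A: $1,167,425 | Unit 2C: $304,835 | Unit 1A: $570,950 | Unit 4B: $722,365 | Unit G2: $1,431,250 | Unit G1: $2,338,865

Total floor area = 4,071 + 1,063 + 1,991 + 2,519 + 4,991 + 8,156 = 22,791.
Raw shares: Unit 4A 1,167,425.47; Unit 2C 304,832.54; Unit 1A 570,951.64; Unit 4B 722,364.23; Unit G2 1,431,250.44; Unit G1 2,338,865.68.
At nearest $5: Unit 4A $1,167,425; Unit 2C $304,835; Unit 1A $570,950; Unit 4B $722,365; Unit G2 $1,431,250; Unit G1 $2,338,865. Sum = $6,535,690.
Sum already equals the total — no adjustment.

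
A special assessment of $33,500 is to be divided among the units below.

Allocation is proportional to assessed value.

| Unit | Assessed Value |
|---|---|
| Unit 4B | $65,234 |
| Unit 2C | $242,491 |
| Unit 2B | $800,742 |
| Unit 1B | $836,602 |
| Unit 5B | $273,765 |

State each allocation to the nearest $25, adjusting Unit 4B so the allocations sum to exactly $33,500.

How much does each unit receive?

Sum of assessed value: 2,218,834.
Pro-rata amounts: Unit 4B 65,234/2,218,834 × $33,500 = 984.90; Unit 2C 242,491/2,218,834 × $33,500 = 3,661.13; Unit 2B 800,742/2,218,834 × $33,500 = 12,089.62; Unit 1B 836,602/2,218,834 × $33,500 = 12,631.03; Unit 5B 273,765/2,218,834 × $33,500 = 4,133.31.
At nearest $25: Unit 4B $975; Unit 2C $3,650; Unit 2B $12,100; Unit 1B $12,625; Unit 5B $4,125. Sum = $33,475.
Difference $33,500 − $33,475 = +$25 applied to Unit 4B: Unit 4B becomes $1,000.

Unit 4B: $1,000 · Unit 2C: $3,650 · Unit 2B: $12,100 · Unit 1B: $12,625 · Unit 5B: $4,125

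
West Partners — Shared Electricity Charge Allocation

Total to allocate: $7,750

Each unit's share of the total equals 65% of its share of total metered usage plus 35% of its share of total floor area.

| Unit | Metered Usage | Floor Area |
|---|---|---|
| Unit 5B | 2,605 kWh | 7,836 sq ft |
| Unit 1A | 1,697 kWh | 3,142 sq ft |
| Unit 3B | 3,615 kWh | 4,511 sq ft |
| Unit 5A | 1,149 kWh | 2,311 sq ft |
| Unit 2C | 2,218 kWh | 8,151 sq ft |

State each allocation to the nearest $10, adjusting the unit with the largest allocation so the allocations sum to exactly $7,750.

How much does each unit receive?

Unit 5B: $1,980 | Unit 1A: $1,090 | Unit 3B: $2,090 | Unit 5A: $750 | Unit 2C: $1,840

Metered usage total 11,284; floor area total 25,951.
Blended shares (65% metered usage + 35% floor area): Unit 5B 0.2557; Unit 1A 0.1401; Unit 3B 0.2691; Unit 5A 0.0974; Unit 2C 0.2377.
Raw shares: Unit 5B 1,982.00; Unit 1A 1,086.00; Unit 3B 2,085.35; Unit 5A 754.50; Unit 2C 1,842.15.
Rounded to nearest $10: Unit 5B $1,980; Unit 1A $1,090; Unit 3B $2,090; Unit 5A $750; Unit 2C $1,840. Sum = $7,750.
Sum already equals the total — no adjustment.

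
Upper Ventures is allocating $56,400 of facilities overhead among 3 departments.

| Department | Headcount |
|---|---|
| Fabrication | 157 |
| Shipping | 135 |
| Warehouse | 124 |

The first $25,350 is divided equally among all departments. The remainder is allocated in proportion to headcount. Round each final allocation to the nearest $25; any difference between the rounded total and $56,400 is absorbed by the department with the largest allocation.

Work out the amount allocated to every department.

Fabrication: $20,175 | Shipping: $18,525 | Warehouse: $17,700

First tranche $25,350 split equally: $8,450 each.
Remainder $31,050 by headcount (total 416): Fabrication 11,718.39 → $11,725; Shipping 10,076.32 → $10,075; Warehouse 9,255.29 → $9,250.
Totals: Fabrication $8,450 + $11,725 = $20,175; Shipping $8,450 + $10,075 = $18,525; Warehouse $8,450 + $9,250 = $17,700.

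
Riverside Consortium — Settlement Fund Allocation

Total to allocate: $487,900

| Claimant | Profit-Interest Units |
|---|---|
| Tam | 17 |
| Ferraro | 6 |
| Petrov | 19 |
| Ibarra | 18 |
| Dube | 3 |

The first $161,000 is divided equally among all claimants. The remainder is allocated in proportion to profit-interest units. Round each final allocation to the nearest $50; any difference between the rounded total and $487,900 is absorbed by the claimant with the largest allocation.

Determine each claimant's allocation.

Tam: $120,400; Ferraro: $63,350; Petrov: $130,800; Ibarra: $125,600; Dube: $47,750

First tranche $161,000 split equally: $32,200 each.
Remainder $326,900 by profit-interest units (total 63): Tam 88,211.11 → $88,200; Ferraro 31,133.33 → $31,150; Petrov 98,588.89 → $98,600; Ibarra 93,400.00 → $93,400; Dube 15,566.67 → $15,550.
Totals: Tam $32,200 + $88,200 = $120,400; Ferraro $32,200 + $31,150 = $63,350; Petrov $32,200 + $98,600 = $130,800; Ibarra $32,200 + $93,400 = $125,600; Dube $32,200 + $15,550 = $47,750.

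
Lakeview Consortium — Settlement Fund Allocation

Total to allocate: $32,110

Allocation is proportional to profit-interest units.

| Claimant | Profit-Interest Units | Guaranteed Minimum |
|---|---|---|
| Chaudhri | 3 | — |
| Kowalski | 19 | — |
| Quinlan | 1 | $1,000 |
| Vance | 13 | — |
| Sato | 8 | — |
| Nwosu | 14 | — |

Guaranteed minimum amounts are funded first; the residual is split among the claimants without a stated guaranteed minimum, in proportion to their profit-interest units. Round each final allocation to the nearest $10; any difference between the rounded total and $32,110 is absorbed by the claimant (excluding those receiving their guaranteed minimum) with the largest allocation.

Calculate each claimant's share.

Chaudhri: $1,640 · Kowalski: $10,360 · Quinlan: $1,000 · Vance: $7,100 · Sato: $4,370 · Nwosu: $7,640

Guaranteed amounts: Quinlan $1,000. Residual $31,110.
Residual split over remaining profit-interest units 57: Chaudhri 1,637.37 → $1,640; Kowalski 10,370.00 → $10,370; Vance 7,095.26 → $7,100; Sato 4,366.32 → $4,370; Nwosu 7,641.05 → $7,640.
Rounding difference −$10 applied to Kowalski → $10,360.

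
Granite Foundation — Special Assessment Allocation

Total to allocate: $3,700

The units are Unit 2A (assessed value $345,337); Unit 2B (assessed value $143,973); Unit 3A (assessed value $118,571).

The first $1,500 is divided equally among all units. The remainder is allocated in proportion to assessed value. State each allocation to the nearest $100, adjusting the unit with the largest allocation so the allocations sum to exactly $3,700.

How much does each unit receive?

Unit 2A: $1,800 · Unit 2B: $1,000 · Unit 3A: $900

Equal tier: $1,500 ÷ 3 = $500 apiece.
Remainder $2,200 by assessed value (total 607,881): Unit 2A 1,249.82 → $1,200; Unit 2B 521.06 → $500; Unit 3A 429.12 → $400.
Rounding difference +$100 on remainder applied to Unit 2A.
Totals: Unit 2A $500 + $1,300 = $1,800; Unit 2B $500 + $500 = $1,000; Unit 3A $500 + $400 = $900.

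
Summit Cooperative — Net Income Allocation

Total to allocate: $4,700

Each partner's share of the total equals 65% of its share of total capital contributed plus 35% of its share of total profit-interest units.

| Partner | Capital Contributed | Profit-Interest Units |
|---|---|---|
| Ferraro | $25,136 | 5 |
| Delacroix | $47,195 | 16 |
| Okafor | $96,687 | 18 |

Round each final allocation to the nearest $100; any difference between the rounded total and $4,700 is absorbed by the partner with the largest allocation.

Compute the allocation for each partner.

Ferraro: $700 · Delacroix: $1,500 · Okafor: $2,500

Capital contributed total 169,018; profit-interest units total 39.
Combined weights (65% capital contributed + 35% profit-interest units): Ferraro 0.1415; Delacroix 0.3251; Okafor 0.5334.
Pro-rata amounts: Ferraro 665.23; Delacroix 1,527.92; Okafor 2,506.85.
Rounded to nearest $100: Ferraro $700; Delacroix $1,500; Okafor $2,500. Sum = $4,700.
Sum already equals the total — no adjustment.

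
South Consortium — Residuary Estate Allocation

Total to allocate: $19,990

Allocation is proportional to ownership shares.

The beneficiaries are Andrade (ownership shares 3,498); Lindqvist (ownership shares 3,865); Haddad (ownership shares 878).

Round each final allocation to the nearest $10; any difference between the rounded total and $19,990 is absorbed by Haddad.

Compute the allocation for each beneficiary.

Sum of ownership shares: 8,241.
Unrounded shares: Andrade 3,498/8,241 × $19,990 = 8,485.02; Lindqvist 3,865/8,241 × $19,990 = 9,375.24; Haddad 878/8,241 × $19,990 = 2,129.74.
After rounding ($10): Andrade $8,490; Lindqvist $9,380; Haddad $2,130. Sum = $20,000.
Difference $19,990 − $20,000 = −$10 applied to Haddad: Haddad becomes $2,120.

Andrade: $8,490 | Lindqvist: $9,380 | Haddad: $2,120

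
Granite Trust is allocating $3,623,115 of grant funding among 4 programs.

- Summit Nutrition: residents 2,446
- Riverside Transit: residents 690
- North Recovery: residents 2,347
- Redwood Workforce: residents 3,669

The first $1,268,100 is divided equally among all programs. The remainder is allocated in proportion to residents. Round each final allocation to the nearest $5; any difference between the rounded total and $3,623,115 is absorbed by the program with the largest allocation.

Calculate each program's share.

Equal tier: $1,268,100 ÷ 4 = $317,025 apiece.
Remainder $2,355,015 by residents (total 9,152): Summit Nutrition 629,410.70 → $629,410; Riverside Transit 177,552.49 → $177,550; North Recovery 603,935.77 → $603,935; Redwood Workforce 944,116.04 → $944,115.
Rounding difference +$5 on remainder applied to Redwood Workforce.
Totals: Summit Nutrition $317,025 + $629,410 = $946,435; Riverside Transit $317,025 + $177,550 = $494,575; North Recovery $317,025 + $603,935 = $920,960; Redwood Workforce $317,025 + $944,120 = $1,261,145.

Summit Nutrition: $946,435 · Riverside Transit: $494,575 · North Recovery: $920,960 · Redwood Workforce: $1,261,145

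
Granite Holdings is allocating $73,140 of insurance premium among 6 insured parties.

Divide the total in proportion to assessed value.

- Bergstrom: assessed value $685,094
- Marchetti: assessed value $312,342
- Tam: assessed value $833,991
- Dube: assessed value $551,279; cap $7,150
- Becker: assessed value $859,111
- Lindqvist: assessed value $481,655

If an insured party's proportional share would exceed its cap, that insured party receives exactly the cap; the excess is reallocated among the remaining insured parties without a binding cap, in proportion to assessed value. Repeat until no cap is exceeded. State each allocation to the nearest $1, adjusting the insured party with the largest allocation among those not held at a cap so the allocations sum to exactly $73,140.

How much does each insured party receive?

Combined assessed value = 3,723,472.
Pro-rata shares before constraints: Bergstrom 13,457.27; Marchetti 6,135.32; Tam 16,382.05; Dube 10,828.75; Becker 16,875.48; Lindqvist 9,461.13.
Cap binds for Dube ($7,150); residual $65,990 reallocated over remaining assessed value 3,172,193.
Remaining shares: Bergstrom 14,251.77 → $14,252; Marchetti 6,497.54 → $6,498; Tam 17,349.22 → $17,349; Becker 17,871.78 → $17,872; Lindqvist 10,019.70 → $10,020.
Rounding difference −$1 applied to Becker → $17,871.

Bergstrom: $14,252 | Marchetti: $6,498 | Tam: $17,349 | Dube: $7,150 | Becker: $17,871 | Lindqvist: $10,020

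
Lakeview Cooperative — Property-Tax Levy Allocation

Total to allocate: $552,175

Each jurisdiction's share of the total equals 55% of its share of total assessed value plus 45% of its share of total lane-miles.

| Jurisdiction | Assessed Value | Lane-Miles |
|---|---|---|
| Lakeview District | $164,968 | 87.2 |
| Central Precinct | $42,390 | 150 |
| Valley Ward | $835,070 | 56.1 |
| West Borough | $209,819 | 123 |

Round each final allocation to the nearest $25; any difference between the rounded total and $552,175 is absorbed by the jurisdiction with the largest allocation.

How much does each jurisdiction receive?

Totals — assessed value 1,252,247, lane-miles 416.3.
Blended shares (55% assessed value + 45% lane-miles): Lakeview District 0.1667; Central Precinct 0.1808; Valley Ward 0.4274; West Borough 0.2251.
Unrounded shares: Lakeview District 92,055.65; Central Precinct 99,811.60; Valley Ward 236,006.69; West Borough 124,301.06.
After rounding ($25): Lakeview District $92,050; Central Precinct $99,800; Valley Ward $236,000; West Borough $124,300. Sum = $552,150.
Difference $552,175 − $552,150 = +$25 applied to largest allocation (Valley Ward): Valley Ward becomes $236,025.

Lakeview District: $92,050; Central Precinct: $99,800; Valley Ward: $236,025; West Borough: $124,300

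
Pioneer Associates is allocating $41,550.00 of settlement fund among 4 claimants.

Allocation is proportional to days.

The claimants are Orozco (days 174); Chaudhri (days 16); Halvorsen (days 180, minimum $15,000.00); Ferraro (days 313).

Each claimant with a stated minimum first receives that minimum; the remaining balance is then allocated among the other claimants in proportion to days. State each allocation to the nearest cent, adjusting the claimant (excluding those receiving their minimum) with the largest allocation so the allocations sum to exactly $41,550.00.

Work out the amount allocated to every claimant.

Minimums first: Halvorsen $15,000.00. Balance $26,550.00.
Balance split over remaining days 503: Orozco 9,184.2942 → $9,184.29; Chaudhri 844.5328 → $844.53; Ferraro 16,521.1730 → $16,521.17.
Rounding difference +$0.01 applied to Ferraro → $16,521.18.

Orozco: $9,184.29 · Chaudhri: $844.53 · Halvorsen: $15,000.00 · Ferraro: $16,521.18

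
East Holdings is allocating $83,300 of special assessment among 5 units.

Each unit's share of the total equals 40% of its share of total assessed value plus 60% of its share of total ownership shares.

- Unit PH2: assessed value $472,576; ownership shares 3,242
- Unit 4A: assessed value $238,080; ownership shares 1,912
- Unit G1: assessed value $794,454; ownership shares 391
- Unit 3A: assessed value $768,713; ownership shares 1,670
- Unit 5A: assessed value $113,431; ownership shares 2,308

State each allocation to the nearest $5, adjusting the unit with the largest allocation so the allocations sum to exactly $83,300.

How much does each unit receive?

Unit PH2: $23,610; Unit 4A: $13,360; Unit G1: $13,140; Unit 3A: $19,495; Unit 5A: $13,695

Totals — assessed value 2,387,254, ownership shares 9,523.
Blended shares (40% assessed value + 60% ownership shares): Unit PH2 0.2834; Unit 4A 0.1604; Unit G1 0.1578; Unit 3A 0.2340; Unit 5A 0.1644.
Unrounded shares: Unit PH2 23,611.10; Unit 4A 13,357.83; Unit G1 13,140.66; Unit 3A 19,494.02; Unit 5A 13,696.39.
Rounded to nearest $5: Unit PH2 $23,610; Unit 4A $13,360; Unit G1 $13,140; Unit 3A $19,495; Unit 5A $13,695. Sum = $83,300.
Sum already equals the total — no adjustment.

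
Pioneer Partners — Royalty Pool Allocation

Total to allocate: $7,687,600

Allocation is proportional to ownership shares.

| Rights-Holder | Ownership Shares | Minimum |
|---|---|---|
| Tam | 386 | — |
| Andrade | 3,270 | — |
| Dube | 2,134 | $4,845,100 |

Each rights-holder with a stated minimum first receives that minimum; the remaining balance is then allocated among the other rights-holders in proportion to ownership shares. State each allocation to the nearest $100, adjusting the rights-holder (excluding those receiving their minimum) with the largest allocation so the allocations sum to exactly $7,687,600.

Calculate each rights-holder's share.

Fund the minimums — Dube $4,845,100. Remaining pool $2,842,500.
Remaining pool split over remaining ownership shares 3,656: Tam 300,110.78 → $300,100; Andrade 2,542,389.22 → $2,542,400.

Tam: $300,100 | Andrade: $2,542,400 | Dube: $4,845,100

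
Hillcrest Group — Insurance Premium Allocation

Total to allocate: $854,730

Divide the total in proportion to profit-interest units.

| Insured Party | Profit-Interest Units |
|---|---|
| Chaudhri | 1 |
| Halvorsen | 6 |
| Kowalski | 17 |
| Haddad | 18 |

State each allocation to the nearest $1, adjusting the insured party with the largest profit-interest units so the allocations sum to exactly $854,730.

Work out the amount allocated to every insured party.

Profit-interest units total: 1 + 6 + 17 + 18 = 42.
Raw shares: Chaudhri 20,350.71; Halvorsen 122,104.29; Kowalski 345,962.14; Haddad 366,312.86.
After rounding ($1): Chaudhri $20,351; Halvorsen $122,104; Kowalski $345,962; Haddad $366,313. Sum = $854,730.
No rounding difference to absorb.

Chaudhri: $20,351; Halvorsen: $122,104; Kowalski: $345,962; Haddad: $366,313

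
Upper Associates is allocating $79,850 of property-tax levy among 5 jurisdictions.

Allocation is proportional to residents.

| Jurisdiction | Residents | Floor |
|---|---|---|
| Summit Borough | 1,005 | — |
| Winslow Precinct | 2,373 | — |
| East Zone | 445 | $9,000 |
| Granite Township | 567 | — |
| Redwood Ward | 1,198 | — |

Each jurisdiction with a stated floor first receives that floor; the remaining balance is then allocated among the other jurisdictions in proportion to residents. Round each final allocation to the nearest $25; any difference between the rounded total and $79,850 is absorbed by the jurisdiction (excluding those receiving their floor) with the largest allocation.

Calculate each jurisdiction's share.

Minimums first: East Zone $9,000. Remaining pool $70,850.
Remaining pool split over remaining residents 5,143: Summit Borough 13,844.89 → $13,850; Winslow Precinct 32,690.46 → $32,700; Granite Township 7,811.00 → $7,800; Redwood Ward 16,503.66 → $16,500.

Summit Borough: $13,850 | Winslow Precinct: $32,700 | East Zone: $9,000 | Granite Township: $7,800 | Redwood Ward: $16,500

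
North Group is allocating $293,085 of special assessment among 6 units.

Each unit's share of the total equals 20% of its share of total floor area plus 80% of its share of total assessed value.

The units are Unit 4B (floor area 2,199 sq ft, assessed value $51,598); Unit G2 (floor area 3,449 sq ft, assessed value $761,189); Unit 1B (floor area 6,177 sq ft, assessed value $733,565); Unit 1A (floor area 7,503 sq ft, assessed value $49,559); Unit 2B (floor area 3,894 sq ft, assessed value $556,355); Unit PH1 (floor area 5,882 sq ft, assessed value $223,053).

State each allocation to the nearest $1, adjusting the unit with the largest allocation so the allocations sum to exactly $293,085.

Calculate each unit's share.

Totals — floor area 29,104, assessed value 2,375,319.
Composite weights (20% floor area + 80% assessed value): Unit 4B 0.0325; Unit G2 0.2801; Unit 1B 0.2895; Unit 1A 0.0683; Unit 2B 0.2141; Unit PH1 0.1155.
Proportional shares: Unit 4B 9,522.15; Unit G2 82,083.52; Unit 1B 84,851.09; Unit 1A 20,003.41; Unit 2B 62,760.59; Unit PH1 33,864.25.
At nearest $1: Unit 4B $9,522; Unit G2 $82,084; Unit 1B $84,851; Unit 1A $20,003; Unit 2B $62,761; Unit PH1 $33,864. Sum = $293,085.
Sum already equals the total — no adjustment.

Unit 4B: $9,522 | Unit G2: $82,084 | Unit 1B: $84,851 | Unit 1A: $20,003 | Unit 2B: $62,761 | Unit PH1: $33,864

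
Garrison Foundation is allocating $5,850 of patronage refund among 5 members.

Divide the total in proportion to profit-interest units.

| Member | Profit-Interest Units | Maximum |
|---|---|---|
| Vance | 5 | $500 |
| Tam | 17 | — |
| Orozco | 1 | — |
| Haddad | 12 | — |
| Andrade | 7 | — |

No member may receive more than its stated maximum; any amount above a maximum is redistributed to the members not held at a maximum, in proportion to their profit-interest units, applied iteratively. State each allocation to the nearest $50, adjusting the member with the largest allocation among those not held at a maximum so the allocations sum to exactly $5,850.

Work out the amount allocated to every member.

Sum of profit-interest units: 42.
Unconstrained shares: Vance 696.43; Tam 2,367.86; Orozco 139.29; Haddad 1,671.43; Andrade 975.00.
Cap binds for Vance ($500); remaining pool $5,350 reallocated over remaining profit-interest units 37.
Redistributed shares: Tam 2,458.11 → $2,450; Orozco 144.59 → $150; Haddad 1,735.14 → $1,750; Andrade 1,012.16 → $1,000.

Vance: $500; Tam: $2,450; Orozco: $150; Haddad: $1,750; Andrade: $1,000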